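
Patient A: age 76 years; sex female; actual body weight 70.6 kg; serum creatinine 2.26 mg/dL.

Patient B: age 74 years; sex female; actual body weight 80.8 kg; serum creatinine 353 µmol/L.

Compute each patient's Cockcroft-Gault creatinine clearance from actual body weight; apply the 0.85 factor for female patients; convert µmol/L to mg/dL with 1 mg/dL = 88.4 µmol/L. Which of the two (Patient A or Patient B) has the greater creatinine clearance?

Patient A

Patient A: CrCl = (140 − 76) × 70.6 / (72 × 2.26) × 0.85 = 4518.4 / 162.72 × 0.85 ≈ 23.6 mL/min
Patient B: SCr = 353 / 88.4 = 3.993 mg/dL
Patient B: CrCl = (140 − 74) × 80.8 / (72 × 3.993) × 0.85 = 5332.8 / 287.50 × 0.85 ≈ 15.8 mL/min
23.6 vs 15.8 mL/min → Patient A is higher.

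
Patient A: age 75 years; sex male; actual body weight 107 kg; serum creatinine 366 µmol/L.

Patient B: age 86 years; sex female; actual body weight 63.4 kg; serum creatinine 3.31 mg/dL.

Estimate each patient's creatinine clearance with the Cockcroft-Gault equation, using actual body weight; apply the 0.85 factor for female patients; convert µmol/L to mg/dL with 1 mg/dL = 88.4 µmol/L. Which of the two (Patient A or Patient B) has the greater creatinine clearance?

Patient A: SCr = 366 / 88.4 = 4.14 mg/dL
Patient A: CrCl = (140 − 75) × 107 / (72 × 4.14) = 6955.0 / 298.08 ≈ 23.3 mL/min
Patient B: CrCl = (140 − 86) × 63.4 / (72 × 3.31) × 0.85 = 3423.6 / 238.32 × 0.85 ≈ 12.2 mL/min
23.3 vs 12.2 mL/min → Patient A is higher.

Patient A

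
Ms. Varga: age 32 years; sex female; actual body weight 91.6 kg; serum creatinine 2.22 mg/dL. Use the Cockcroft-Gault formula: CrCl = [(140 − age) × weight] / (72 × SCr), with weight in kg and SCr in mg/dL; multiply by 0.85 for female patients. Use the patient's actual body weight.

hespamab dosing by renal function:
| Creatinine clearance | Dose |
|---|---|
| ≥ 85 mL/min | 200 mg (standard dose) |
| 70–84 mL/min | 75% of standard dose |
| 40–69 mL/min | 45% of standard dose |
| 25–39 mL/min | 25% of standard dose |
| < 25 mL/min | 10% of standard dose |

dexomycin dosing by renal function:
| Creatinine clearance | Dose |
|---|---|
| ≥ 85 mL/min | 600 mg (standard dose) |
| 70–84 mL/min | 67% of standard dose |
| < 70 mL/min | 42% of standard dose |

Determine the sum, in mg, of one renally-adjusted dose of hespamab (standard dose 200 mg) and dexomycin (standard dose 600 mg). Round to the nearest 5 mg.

CrCl = (140 − 32) × 91.6 / (72 × 2.22) × 0.85 = 9892.8 / 159.84 × 0.85 ≈ 52.6 mL/min
CrCl ≈ 53 mL/min.
hespamab: 40–69 mL/min → 45% of 200 mg = 90 mg.
dexomycin: < 70 mL/min → 42% of 600 mg = 252 mg.
Total = 90 + 252 = 342 mg.

340 mg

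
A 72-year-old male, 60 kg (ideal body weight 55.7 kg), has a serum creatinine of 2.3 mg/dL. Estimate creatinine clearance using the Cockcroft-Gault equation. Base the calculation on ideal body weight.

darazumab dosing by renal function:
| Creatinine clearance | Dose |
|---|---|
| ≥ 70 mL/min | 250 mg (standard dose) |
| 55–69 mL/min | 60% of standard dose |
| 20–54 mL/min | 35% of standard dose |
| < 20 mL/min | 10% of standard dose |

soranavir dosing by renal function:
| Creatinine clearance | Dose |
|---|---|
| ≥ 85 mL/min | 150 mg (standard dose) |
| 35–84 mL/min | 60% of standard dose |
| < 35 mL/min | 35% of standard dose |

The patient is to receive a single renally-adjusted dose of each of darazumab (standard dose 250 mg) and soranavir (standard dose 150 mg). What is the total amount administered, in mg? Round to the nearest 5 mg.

140 mg

CrCl = (140 − 72) × 55.7 / (72 × 2.3) = 3787.6 / 165.60 ≈ 22.9 mL/min
CrCl ≈ 23 mL/min.
darazumab: 20–54 mL/min → 35% of 250 mg = 87.5 mg.
soranavir: < 35 mL/min → 35% of 150 mg = 52.5 mg.
Total = 87.5 + 52.5 = 140 mg.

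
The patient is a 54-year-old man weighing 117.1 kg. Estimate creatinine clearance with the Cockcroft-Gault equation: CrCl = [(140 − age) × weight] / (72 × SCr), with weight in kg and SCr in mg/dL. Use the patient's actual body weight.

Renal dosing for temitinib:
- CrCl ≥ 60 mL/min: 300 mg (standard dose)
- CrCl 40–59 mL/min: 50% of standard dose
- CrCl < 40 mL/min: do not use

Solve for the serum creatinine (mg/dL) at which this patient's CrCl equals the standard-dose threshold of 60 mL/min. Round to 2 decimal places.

2.33 mg/dL

Standard dose requires CrCl ≥ 60 mL/min.
Set (140 − 54) × 117.1 / (72 × SCr) = 60
SCr = (140 − 54) × 117.1 / (72 × 60) = 2.331 mg/dL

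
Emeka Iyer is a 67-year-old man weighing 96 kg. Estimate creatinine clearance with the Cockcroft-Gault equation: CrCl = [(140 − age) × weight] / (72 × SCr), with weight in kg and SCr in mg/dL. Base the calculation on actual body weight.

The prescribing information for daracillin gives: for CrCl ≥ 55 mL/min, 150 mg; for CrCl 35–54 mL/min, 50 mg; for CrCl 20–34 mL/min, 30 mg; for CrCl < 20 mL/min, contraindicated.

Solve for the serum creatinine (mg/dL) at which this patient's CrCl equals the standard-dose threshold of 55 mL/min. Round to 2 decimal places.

1.77 mg/dL

Standard dose requires CrCl ≥ 55 mL/min.
Set (140 − 67) × 96 / (72 × SCr) = 55
SCr = (140 − 67) × 96 / (72 × 55) = 1.770 mg/dL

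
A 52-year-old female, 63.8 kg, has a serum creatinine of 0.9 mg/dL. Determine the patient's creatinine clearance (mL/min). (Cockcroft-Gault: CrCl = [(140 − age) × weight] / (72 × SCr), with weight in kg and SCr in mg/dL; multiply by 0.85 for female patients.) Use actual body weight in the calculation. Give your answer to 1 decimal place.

73.6 mL/min

CrCl = (140 − 52) × 63.8 / (72 × 0.9) × 0.85 = 5614.4 / 64.80 × 0.85 ≈ 73.6 mL/min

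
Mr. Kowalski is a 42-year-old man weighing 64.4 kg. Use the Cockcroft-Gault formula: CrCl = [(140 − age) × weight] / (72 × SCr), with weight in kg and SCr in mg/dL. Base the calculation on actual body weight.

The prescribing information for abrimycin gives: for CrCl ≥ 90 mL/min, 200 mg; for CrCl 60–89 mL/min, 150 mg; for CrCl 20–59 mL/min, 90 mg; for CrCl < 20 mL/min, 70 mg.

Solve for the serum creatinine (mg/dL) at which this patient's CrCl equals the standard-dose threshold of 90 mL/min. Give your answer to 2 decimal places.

Standard dose requires CrCl ≥ 90 mL/min.
Set (140 − 42) × 64.4 / (72 × SCr) = 90
SCr = (140 − 42) × 64.4 / (72 × 90) = 0.974 mg/dL

0.97 mg/dL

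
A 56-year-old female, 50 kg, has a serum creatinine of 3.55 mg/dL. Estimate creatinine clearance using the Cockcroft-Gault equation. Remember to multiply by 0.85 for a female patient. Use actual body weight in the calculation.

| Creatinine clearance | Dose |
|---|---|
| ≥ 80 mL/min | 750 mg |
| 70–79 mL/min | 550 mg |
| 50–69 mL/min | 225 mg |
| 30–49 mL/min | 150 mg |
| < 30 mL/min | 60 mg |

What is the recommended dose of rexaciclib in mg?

CrCl = (140 − 56) × 50 / (72 × 3.55) × 0.85 = 4200.0 / 255.60 × 0.85 ≈ 14.0 mL/min
CrCl ≈ 14 mL/min → bracket < 30 mL/min.
Dose for this bracket: 60 mg.

60 mg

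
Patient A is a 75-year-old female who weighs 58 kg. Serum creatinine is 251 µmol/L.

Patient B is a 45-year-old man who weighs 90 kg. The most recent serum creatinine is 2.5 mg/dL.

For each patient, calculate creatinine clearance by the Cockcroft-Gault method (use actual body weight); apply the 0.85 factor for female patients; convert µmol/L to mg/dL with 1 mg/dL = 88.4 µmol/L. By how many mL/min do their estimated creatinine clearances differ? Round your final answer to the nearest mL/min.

32 mL/min

Patient A: SCr = 251 / 88.4 = 2.839 mg/dL
Patient A: CrCl = (140 − 75) × 58 / (72 × 2.839) × 0.85 = 3770.0 / 204.41 × 0.85 ≈ 15.7 mL/min
Patient B: CrCl = (140 − 45) × 90 / (72 × 2.5) = 8550.0 / 180.00 ≈ 47.5 mL/min
|15.7 − 47.5| = 31.8 mL/min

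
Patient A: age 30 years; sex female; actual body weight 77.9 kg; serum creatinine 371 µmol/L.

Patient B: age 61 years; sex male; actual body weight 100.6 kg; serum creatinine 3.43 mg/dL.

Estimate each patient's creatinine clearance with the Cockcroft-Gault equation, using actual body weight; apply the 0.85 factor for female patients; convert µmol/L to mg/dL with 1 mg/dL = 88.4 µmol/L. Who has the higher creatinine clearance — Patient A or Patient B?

Patient A: SCr = 371 / 88.4 = 4.197 mg/dL
Patient A: CrCl = (140 − 30) × 77.9 / (72 × 4.197) × 0.85 = 8569.0 / 302.18 × 0.85 ≈ 24.1 mL/min
Patient B: CrCl = (140 − 61) × 100.6 / (72 × 3.43) = 7947.4 / 246.96 ≈ 32.2 mL/min
24.1 vs 32.2 mL/min → Patient B is higher.

Patient B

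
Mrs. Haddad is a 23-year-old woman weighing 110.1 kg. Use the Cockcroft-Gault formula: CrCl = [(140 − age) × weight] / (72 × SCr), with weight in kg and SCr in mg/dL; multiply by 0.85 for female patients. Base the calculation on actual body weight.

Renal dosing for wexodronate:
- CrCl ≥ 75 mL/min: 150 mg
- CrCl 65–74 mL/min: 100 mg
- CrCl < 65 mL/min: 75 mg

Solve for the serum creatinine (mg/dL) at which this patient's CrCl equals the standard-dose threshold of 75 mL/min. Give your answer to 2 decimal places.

2.03 mg/dL

Standard dose requires CrCl ≥ 75 mL/min.
Set (140 − 23) × 110.1 × 0.85 / (72 × SCr) = 75
SCr = (140 − 23) × 110.1 × 0.85 / (72 × 75) = 2.028 mg/dL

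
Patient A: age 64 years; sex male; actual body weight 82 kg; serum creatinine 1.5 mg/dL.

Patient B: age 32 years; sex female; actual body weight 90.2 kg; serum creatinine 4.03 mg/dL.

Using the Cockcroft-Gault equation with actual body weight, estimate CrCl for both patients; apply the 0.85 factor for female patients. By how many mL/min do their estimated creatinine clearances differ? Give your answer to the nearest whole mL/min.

29 mL/min

Patient A: CrCl = (140 − 64) × 82 / (72 × 1.5) = 6232.0 / 108.00 ≈ 57.7 mL/min
Patient B: CrCl = (140 − 32) × 90.2 / (72 × 4.03) × 0.85 = 9741.6 / 290.16 × 0.85 ≈ 28.5 mL/min
|57.7 − 28.5| = 29.2 mL/min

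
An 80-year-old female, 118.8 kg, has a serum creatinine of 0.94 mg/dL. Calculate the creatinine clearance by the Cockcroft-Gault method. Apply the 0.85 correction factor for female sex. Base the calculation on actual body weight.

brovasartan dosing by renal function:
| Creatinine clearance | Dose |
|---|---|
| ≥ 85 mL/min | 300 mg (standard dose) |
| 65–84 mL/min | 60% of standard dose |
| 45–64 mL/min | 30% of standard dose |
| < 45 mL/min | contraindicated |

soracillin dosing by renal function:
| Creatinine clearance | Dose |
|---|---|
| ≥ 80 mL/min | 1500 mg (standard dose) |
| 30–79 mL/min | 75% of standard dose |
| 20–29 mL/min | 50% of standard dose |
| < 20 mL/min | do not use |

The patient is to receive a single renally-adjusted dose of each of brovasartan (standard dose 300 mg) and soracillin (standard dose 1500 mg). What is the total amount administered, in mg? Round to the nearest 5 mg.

CrCl = (140 − 80) × 118.8 / (72 × 0.94) × 0.85 = 7128.0 / 67.68 × 0.85 ≈ 89.5 mL/min
CrCl ≈ 90 mL/min.
brovasartan: ≥ 85 mL/min → 100% of 300 mg = 300 mg.
soracillin: ≥ 80 mL/min → 100% of 1500 mg = 1500 mg.
Total = 300 + 1500 = 1800 mg.

1800 mg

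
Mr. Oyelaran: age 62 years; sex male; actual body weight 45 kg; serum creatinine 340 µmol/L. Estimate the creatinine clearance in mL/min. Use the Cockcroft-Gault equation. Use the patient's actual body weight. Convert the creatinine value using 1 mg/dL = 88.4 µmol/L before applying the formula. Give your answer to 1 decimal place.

12.7 mL/min

SCr = 340 / 88.4 = 3.846 mg/dL
CrCl = (140 − 62) × 45 / (72 × 3.846) = 3510.0 / 276.91 ≈ 12.7 mL/min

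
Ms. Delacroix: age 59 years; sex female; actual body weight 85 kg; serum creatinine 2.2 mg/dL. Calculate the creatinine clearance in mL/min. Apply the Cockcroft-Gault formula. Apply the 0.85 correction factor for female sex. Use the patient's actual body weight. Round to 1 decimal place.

36.9 mL/min

CrCl = (140 − 59) × 85 / (72 × 2.2) × 0.85 = 6885.0 / 158.40 × 0.85 ≈ 36.9 mL/min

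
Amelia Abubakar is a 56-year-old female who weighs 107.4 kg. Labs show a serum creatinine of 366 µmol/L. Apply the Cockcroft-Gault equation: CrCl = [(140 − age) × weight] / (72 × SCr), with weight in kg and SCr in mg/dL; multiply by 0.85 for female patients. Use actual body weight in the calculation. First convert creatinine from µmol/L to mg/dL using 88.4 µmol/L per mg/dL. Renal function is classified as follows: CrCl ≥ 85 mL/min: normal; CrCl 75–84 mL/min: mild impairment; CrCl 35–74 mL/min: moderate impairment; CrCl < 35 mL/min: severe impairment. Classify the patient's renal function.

SCr = 366 / 88.4 = 4.14 mg/dL
CrCl = (140 − 56) × 107.4 / (72 × 4.14) × 0.85 = 9021.6 / 298.08 × 0.85 ≈ 25.7 mL/min
26 mL/min falls in the 'severe impairment' range.

severe impairment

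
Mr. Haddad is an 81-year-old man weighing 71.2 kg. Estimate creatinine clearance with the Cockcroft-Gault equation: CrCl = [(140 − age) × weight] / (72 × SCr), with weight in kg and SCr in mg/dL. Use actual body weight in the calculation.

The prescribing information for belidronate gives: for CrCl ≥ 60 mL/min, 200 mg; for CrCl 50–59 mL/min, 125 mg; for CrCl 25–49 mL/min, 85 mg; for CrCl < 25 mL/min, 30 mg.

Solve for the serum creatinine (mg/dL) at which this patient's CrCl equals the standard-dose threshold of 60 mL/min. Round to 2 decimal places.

0.97 mg/dL

Standard dose requires CrCl ≥ 60 mL/min.
Set (140 − 81) × 71.2 / (72 × SCr) = 60
SCr = (140 − 81) × 71.2 / (72 × 60) = 0.972 mg/dL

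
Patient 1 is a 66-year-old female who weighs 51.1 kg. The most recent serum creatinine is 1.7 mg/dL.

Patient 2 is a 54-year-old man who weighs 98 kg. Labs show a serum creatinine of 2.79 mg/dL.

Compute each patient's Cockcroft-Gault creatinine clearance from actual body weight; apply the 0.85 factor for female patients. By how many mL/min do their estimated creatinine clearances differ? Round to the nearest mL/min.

16 mL/min

Patient 1: CrCl = (140 − 66) × 51.1 / (72 × 1.7) × 0.85 = 3781.4 / 122.40 × 0.85 ≈ 26.3 mL/min
Patient 2: CrCl = (140 − 54) × 98 / (72 × 2.79) = 8428.0 / 200.88 ≈ 42.0 mL/min
|26.3 − 42.0| = 15.7 mL/min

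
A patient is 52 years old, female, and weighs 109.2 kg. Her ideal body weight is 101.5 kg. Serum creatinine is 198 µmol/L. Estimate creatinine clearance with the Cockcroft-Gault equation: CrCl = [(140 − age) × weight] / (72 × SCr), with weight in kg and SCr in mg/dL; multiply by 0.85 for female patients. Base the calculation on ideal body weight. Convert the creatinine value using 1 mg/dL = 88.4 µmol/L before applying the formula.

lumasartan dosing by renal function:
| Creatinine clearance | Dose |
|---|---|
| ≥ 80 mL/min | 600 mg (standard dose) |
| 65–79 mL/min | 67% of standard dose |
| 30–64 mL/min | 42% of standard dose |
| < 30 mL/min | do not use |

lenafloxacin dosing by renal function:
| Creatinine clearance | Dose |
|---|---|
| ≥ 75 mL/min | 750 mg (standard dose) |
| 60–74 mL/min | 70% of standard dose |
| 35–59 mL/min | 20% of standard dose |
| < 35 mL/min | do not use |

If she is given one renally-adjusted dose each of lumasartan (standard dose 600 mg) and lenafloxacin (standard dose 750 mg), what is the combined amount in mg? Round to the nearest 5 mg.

400 mg

SCr = 198 / 88.4 = 2.24 mg/dL
CrCl = (140 − 52) × 101.5 / (72 × 2.24) × 0.85 = 8932.0 / 161.28 × 0.85 ≈ 47.1 mL/min
CrCl ≈ 47 mL/min.
lumasartan: 30–64 mL/min → 42% of 600 mg = 252 mg.
lenafloxacin: 35–59 mL/min → 20% of 750 mg = 150 mg.
Total = 252 + 150 = 402 mg.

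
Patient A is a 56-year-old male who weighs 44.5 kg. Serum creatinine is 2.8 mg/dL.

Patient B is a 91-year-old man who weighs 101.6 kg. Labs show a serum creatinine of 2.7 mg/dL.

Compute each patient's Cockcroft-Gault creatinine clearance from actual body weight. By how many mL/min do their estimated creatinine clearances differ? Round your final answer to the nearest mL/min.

7 mL/min

Patient A: CrCl = (140 − 56) × 44.5 / (72 × 2.8) = 3738.0 / 201.60 ≈ 18.5 mL/min
Patient B: CrCl = (140 − 91) × 101.6 / (72 × 2.7) = 4978.4 / 194.40 ≈ 25.6 mL/min
|18.5 − 25.6| = 7.1 mL/min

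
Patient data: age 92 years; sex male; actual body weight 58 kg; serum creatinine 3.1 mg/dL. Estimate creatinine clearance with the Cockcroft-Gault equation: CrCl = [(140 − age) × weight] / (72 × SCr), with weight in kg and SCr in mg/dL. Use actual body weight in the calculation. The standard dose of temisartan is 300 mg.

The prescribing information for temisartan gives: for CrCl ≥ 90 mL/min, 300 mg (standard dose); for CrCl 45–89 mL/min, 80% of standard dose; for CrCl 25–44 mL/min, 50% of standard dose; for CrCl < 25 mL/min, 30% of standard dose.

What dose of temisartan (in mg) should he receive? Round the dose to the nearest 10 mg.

CrCl = (140 − 92) × 58 / (72 × 3.1) = 2784.0 / 223.20 ≈ 12.5 mL/min
CrCl ≈ 12 mL/min → bracket < 25 mL/min.
30% of 300 mg = 90 mg

90 mg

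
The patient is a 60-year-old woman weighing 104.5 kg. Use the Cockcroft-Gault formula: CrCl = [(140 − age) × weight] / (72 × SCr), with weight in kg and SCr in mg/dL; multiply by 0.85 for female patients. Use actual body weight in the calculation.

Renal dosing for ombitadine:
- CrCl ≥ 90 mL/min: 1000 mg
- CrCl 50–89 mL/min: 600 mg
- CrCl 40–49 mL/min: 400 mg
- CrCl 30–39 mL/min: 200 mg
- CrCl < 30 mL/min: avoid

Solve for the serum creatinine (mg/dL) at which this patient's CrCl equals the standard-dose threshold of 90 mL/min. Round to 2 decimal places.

1.10 mg/dL

Standard dose requires CrCl ≥ 90 mL/min.
Set (140 − 60) × 104.5 × 0.85 / (72 × SCr) = 90
SCr = (140 − 60) × 104.5 × 0.85 / (72 × 90) = 1.097 mg/dL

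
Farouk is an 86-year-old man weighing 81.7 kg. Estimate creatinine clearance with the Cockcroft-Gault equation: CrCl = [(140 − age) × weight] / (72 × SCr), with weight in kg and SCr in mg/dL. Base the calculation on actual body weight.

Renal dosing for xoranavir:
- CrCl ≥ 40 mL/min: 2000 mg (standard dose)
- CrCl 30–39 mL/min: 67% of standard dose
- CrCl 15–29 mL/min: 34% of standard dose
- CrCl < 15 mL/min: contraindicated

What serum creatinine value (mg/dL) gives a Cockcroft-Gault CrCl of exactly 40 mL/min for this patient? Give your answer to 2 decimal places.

Standard dose requires CrCl ≥ 40 mL/min.
Set (140 − 86) × 81.7 / (72 × SCr) = 40
SCr = (140 − 86) × 81.7 / (72 × 40) = 1.532 mg/dL

1.53 mg/dL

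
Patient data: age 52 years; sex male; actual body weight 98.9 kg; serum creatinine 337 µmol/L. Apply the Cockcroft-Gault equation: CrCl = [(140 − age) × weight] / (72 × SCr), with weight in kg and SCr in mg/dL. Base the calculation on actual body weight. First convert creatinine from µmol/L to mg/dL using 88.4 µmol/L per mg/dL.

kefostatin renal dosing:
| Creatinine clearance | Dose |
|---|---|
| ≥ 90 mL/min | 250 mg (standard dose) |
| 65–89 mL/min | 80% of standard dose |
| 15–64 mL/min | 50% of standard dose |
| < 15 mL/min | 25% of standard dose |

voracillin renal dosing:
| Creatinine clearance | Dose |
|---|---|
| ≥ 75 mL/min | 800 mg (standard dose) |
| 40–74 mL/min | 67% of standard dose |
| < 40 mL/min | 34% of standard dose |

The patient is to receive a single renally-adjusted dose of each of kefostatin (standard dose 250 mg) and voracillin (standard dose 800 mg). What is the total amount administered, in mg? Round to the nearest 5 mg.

SCr = 337 / 88.4 = 3.812 mg/dL
CrCl = (140 − 52) × 98.9 / (72 × 3.812) = 8703.2 / 274.46 ≈ 31.7 mL/min
CrCl ≈ 32 mL/min.
kefostatin: 15–64 mL/min → 50% of 250 mg = 125 mg.
voracillin: < 40 mL/min → 34% of 800 mg = 272 mg.
Total = 125 + 272 = 397 mg.

395 mg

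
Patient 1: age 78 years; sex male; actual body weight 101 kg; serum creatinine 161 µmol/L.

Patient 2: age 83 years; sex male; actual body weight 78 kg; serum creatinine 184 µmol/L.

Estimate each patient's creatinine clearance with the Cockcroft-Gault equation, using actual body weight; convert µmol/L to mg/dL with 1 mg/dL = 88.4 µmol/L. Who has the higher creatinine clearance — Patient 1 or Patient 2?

Patient 1

Patient 1: SCr = 161 / 88.4 = 1.821 mg/dL
Patient 1: CrCl = (140 − 78) × 101 / (72 × 1.821) = 6262.0 / 131.11 ≈ 47.8 mL/min
Patient 2: SCr = 184 / 88.4 = 2.081 mg/dL
Patient 2: CrCl = (140 − 83) × 78 / (72 × 2.081) = 4446.0 / 149.83 ≈ 29.7 mL/min
47.8 vs 29.7 mL/min → Patient 1 is higher.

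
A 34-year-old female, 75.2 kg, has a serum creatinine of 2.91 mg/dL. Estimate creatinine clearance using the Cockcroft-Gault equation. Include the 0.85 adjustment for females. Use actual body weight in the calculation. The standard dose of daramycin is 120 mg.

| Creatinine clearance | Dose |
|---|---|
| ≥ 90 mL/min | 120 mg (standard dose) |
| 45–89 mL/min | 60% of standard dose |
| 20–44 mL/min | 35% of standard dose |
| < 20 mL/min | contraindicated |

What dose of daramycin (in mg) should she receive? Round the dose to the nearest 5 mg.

40 mg

CrCl = (140 − 34) × 75.2 / (72 × 2.91) × 0.85 = 7971.2 / 209.52 × 0.85 ≈ 32.3 mL/min
CrCl ≈ 32 mL/min → bracket 20–44 mL/min.
35% of 120 mg = 42 mg → 40 mg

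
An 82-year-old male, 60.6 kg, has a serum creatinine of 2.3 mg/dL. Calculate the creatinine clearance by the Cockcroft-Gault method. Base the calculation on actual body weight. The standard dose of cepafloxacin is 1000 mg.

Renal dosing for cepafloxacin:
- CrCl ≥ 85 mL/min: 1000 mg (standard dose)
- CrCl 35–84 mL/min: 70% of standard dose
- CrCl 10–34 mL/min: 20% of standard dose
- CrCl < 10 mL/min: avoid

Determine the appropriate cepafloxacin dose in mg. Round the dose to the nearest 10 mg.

CrCl = (140 − 82) × 60.6 / (72 × 2.3) = 3514.8 / 165.60 ≈ 21.2 mL/min
CrCl ≈ 21 mL/min → bracket 10–34 mL/min.
20% of 1000 mg = 200 mg

200 mg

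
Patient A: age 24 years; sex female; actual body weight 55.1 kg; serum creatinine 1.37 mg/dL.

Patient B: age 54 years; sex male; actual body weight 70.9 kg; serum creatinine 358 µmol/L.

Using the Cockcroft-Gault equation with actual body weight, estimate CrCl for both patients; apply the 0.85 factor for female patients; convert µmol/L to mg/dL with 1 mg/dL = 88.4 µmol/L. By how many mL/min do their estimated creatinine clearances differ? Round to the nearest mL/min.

Patient A: CrCl = (140 − 24) × 55.1 / (72 × 1.37) × 0.85 = 6391.6 / 98.64 × 0.85 ≈ 55.1 mL/min
Patient B: SCr = 358 / 88.4 = 4.05 mg/dL
Patient B: CrCl = (140 − 54) × 70.9 / (72 × 4.05) = 6097.4 / 291.60 ≈ 20.9 mL/min
|55.1 − 20.9| = 34.2 mL/min

34 mL/min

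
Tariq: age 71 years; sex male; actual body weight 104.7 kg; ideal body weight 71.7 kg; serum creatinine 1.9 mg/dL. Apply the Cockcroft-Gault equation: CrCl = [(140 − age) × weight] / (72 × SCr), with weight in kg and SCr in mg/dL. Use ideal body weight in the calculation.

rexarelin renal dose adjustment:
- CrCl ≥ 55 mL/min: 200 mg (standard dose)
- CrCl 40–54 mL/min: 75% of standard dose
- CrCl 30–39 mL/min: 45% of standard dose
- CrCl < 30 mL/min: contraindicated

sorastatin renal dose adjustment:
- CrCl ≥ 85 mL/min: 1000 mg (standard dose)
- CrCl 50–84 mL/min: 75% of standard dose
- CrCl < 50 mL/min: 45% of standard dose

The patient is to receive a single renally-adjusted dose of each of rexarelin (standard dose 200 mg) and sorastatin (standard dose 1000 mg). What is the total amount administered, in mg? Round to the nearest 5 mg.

CrCl = (140 − 71) × 71.7 / (72 × 1.9) = 4947.3 / 136.80 ≈ 36.2 mL/min
CrCl ≈ 36 mL/min.
rexarelin: 30–39 mL/min → 45% of 200 mg = 90 mg.
sorastatin: < 50 mL/min → 45% of 1000 mg = 450 mg.
Total = 90 + 450 = 540 mg.

540 mg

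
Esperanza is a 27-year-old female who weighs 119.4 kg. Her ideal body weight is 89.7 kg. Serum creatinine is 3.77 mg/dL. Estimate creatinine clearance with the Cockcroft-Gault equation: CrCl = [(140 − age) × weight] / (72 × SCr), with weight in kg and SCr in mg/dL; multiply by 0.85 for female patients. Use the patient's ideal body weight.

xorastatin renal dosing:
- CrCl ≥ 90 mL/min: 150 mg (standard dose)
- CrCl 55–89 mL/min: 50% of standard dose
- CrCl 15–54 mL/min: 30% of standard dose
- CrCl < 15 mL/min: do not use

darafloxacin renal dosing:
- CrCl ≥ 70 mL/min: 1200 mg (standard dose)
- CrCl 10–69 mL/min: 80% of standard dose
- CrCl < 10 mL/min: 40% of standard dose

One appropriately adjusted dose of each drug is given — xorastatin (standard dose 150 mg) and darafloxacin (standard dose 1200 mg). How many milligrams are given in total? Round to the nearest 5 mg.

1005 mg

CrCl = (140 − 27) × 89.7 / (72 × 3.77) × 0.85 = 10136.1 / 271.44 × 0.85 ≈ 31.7 mL/min
CrCl ≈ 32 mL/min.
xorastatin: 15–54 mL/min → 30% of 150 mg = 45 mg.
darafloxacin: 10–69 mL/min → 80% of 1200 mg = 960 mg.
Total = 45 + 960 = 1005 mg.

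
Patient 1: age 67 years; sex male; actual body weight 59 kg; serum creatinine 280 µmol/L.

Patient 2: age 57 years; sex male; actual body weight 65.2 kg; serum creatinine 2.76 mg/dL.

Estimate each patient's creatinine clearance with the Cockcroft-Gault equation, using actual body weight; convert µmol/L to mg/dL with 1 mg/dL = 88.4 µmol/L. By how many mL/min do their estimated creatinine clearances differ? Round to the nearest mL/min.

8 mL/min

Patient 1: SCr = 280 / 88.4 = 3.167 mg/dL
Patient 1: CrCl = (140 − 67) × 59 / (72 × 3.167) = 4307.0 / 228.02 ≈ 18.9 mL/min
Patient 2: CrCl = (140 − 57) × 65.2 / (72 × 2.76) = 5411.6 / 198.72 ≈ 27.2 mL/min
|18.9 − 27.2| = 8.3 mL/min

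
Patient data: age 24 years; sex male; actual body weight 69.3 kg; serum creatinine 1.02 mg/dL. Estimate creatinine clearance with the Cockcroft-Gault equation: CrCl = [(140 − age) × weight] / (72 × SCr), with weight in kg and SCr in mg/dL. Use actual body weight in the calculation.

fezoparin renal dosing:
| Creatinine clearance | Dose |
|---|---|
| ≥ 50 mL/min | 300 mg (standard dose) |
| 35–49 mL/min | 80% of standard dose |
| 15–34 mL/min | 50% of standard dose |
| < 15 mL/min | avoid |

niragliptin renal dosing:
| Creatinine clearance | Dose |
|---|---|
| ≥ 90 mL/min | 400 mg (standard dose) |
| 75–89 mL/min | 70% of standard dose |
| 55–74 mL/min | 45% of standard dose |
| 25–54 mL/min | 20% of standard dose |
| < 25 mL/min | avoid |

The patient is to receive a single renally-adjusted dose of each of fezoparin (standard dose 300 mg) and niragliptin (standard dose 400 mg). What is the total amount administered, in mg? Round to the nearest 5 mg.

700 mg

CrCl = (140 − 24) × 69.3 / (72 × 1.02) = 8038.8 / 73.44 ≈ 109.5 mL/min
CrCl ≈ 109 mL/min.
fezoparin: ≥ 50 mL/min → 100% of 300 mg = 300 mg.
niragliptin: ≥ 90 mL/min → 100% of 400 mg = 400 mg.
Total = 300 + 400 = 700 mg.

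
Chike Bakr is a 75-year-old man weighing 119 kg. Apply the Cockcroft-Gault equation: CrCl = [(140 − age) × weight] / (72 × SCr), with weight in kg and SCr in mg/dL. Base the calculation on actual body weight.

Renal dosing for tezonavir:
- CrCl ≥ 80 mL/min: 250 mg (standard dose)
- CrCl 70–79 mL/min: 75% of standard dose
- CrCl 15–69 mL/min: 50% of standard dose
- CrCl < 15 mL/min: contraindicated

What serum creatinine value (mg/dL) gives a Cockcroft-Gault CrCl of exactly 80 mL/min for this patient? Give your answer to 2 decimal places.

Standard dose requires CrCl ≥ 80 mL/min.
Set (140 − 75) × 119 / (72 × SCr) = 80
SCr = (140 − 75) × 119 / (72 × 80) = 1.343 mg/dL

1.34 mg/dL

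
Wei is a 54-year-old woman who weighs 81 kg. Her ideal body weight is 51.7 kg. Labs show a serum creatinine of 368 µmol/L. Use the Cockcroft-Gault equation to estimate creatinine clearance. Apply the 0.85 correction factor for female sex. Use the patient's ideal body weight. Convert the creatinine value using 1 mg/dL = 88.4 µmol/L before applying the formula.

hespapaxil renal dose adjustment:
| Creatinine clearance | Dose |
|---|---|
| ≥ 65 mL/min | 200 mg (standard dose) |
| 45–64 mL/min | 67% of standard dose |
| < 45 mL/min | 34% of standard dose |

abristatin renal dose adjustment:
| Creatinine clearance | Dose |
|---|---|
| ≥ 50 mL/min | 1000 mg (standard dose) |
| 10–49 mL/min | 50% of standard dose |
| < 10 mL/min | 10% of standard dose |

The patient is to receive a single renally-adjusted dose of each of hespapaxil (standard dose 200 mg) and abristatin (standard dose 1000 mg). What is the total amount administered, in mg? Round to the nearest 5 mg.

570 mg

SCr = 368 / 88.4 = 4.163 mg/dL
CrCl = (140 − 54) × 51.7 / (72 × 4.163) × 0.85 = 4446.2 / 299.74 × 0.85 ≈ 12.6 mL/min
CrCl ≈ 13 mL/min.
hespapaxil: < 45 mL/min → 34% of 200 mg = 68 mg.
abristatin: 10–49 mL/min → 50% of 1000 mg = 500 mg.
Total = 68 + 500 = 568 mg.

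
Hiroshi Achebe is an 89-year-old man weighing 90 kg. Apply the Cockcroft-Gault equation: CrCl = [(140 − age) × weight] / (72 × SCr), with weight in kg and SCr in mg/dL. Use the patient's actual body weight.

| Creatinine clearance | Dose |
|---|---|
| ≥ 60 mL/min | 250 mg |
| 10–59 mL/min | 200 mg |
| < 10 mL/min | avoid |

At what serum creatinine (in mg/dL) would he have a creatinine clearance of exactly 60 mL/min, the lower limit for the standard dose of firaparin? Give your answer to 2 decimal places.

1.06 mg/dL

Standard dose requires CrCl ≥ 60 mL/min.
Set (140 − 89) × 90 / (72 × SCr) = 60
SCr = (140 − 89) × 90 / (72 × 60) = 1.062 mg/dL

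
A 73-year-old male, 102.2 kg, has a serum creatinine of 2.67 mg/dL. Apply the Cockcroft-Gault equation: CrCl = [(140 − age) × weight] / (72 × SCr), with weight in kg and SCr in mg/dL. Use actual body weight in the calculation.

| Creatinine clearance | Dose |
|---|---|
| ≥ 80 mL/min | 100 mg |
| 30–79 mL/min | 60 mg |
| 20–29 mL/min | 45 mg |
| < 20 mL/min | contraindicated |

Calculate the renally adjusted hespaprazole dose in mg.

60 mg

CrCl = (140 − 73) × 102.2 / (72 × 2.67) = 6847.4 / 192.24 ≈ 35.6 mL/min
CrCl ≈ 36 mL/min → bracket 30–79 mL/min.
Dose for this bracket: 60 mg.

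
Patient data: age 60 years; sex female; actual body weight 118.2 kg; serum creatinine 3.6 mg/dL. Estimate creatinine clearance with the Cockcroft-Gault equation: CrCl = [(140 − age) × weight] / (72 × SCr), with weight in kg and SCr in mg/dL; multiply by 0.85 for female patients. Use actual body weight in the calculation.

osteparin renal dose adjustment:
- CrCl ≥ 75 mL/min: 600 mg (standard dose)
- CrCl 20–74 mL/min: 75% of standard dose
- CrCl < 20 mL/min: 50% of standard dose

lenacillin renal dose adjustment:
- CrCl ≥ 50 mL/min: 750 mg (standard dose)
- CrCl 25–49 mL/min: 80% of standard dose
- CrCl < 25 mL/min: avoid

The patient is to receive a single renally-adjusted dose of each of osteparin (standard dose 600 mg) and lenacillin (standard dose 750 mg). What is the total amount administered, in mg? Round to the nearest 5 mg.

CrCl = (140 − 60) × 118.2 / (72 × 3.6) × 0.85 = 9456.0 / 259.20 × 0.85 ≈ 31.0 mL/min
CrCl ≈ 31 mL/min.
osteparin: 20–74 mL/min → 75% of 600 mg = 450 mg.
lenacillin: 25–49 mL/min → 80% of 750 mg = 600 mg.
Total = 450 + 600 = 1050 mg.

1050 mg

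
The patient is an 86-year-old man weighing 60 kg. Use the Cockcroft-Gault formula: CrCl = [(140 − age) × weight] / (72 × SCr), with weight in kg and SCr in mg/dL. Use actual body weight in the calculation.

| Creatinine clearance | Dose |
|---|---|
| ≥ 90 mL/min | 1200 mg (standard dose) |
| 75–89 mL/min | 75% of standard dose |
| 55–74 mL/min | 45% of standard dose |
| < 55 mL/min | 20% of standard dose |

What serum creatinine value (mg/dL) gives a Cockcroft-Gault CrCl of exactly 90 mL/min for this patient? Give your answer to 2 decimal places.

0.50 mg/dL

Standard dose requires CrCl ≥ 90 mL/min.
Set (140 − 86) × 60 / (72 × SCr) = 90
SCr = (140 − 86) × 60 / (72 × 90) = 0.500 mg/dL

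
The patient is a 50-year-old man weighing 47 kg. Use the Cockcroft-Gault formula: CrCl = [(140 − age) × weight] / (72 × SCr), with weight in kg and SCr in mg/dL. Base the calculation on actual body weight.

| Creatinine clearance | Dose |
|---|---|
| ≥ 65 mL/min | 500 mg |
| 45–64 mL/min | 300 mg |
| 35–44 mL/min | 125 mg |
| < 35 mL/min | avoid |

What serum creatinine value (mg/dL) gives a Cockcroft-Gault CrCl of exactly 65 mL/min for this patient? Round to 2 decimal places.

Standard dose requires CrCl ≥ 65 mL/min.
Set (140 − 50) × 47 / (72 × SCr) = 65
SCr = (140 − 50) × 47 / (72 × 65) = 0.904 mg/dL

0.90 mg/dL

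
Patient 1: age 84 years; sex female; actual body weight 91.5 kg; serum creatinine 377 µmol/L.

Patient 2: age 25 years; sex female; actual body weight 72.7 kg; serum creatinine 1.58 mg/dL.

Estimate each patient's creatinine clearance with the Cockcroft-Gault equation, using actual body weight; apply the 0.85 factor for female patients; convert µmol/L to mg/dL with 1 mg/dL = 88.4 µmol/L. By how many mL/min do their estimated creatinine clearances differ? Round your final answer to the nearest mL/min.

48 mL/min

Patient 1: SCr = 377 / 88.4 = 4.265 mg/dL
Patient 1: CrCl = (140 − 84) × 91.5 / (72 × 4.265) × 0.85 = 5124.0 / 307.08 × 0.85 ≈ 14.2 mL/min
Patient 2: CrCl = (140 − 25) × 72.7 / (72 × 1.58) × 0.85 = 8360.5 / 113.76 × 0.85 ≈ 62.5 mL/min
|14.2 − 62.5| = 48.3 mL/min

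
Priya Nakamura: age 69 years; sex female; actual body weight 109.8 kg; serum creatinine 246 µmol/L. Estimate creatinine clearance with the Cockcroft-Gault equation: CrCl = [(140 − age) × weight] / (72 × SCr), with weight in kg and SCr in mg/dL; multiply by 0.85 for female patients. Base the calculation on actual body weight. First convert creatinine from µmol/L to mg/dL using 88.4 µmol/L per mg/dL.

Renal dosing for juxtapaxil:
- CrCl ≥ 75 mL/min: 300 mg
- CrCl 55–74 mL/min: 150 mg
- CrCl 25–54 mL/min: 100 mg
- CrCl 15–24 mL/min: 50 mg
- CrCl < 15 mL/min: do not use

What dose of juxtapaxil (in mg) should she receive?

100 mg

SCr = 246 / 88.4 = 2.783 mg/dL
CrCl = (140 − 69) × 109.8 / (72 × 2.783) × 0.85 = 7795.8 / 200.38 × 0.85 ≈ 33.1 mL/min
CrCl ≈ 33 mL/min → bracket 25–54 mL/min.
Dose for this bracket: 100 mg.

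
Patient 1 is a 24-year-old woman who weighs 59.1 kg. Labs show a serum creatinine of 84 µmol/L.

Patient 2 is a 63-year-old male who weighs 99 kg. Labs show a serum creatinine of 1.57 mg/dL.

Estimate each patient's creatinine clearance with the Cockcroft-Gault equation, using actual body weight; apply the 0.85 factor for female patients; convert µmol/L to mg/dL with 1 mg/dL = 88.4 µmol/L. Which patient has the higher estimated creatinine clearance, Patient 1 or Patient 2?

Patient 1: SCr = 84 / 88.4 = 0.95 mg/dL
Patient 1: CrCl = (140 − 24) × 59.1 / (72 × 0.95) × 0.85 = 6855.6 / 68.40 × 0.85 ≈ 85.2 mL/min
Patient 2: CrCl = (140 − 63) × 99 / (72 × 1.57) = 7623.0 / 113.04 ≈ 67.4 mL/min
85.2 vs 67.4 mL/min → Patient 1 is higher.

Patient 1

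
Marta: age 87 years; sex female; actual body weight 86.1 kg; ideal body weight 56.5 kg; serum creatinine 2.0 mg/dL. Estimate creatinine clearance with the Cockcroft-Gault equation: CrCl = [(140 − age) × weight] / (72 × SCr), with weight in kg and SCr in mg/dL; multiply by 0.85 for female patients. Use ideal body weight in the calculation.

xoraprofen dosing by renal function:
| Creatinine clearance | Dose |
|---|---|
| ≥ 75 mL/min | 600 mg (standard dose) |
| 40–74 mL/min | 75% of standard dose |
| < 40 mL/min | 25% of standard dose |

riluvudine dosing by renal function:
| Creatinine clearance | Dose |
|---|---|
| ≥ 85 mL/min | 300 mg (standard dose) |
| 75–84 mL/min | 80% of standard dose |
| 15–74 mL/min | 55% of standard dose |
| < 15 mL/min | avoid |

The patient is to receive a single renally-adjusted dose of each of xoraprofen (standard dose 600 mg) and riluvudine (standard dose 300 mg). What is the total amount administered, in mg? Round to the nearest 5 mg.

315 mg

CrCl = (140 − 87) × 56.5 / (72 × 2) × 0.85 = 2994.5 / 144.00 × 0.85 ≈ 17.7 mL/min
CrCl ≈ 18 mL/min.
xoraprofen: < 40 mL/min → 25% of 600 mg = 150 mg.
riluvudine: 15–74 mL/min → 55% of 300 mg = 165 mg.
Total = 150 + 165 = 315 mg.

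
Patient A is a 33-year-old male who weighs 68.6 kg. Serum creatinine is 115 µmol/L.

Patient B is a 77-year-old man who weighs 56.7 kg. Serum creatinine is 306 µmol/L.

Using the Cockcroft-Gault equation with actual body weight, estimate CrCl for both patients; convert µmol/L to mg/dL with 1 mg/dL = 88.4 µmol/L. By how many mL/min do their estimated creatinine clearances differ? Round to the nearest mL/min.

Patient A: SCr = 115 / 88.4 = 1.301 mg/dL
Patient A: CrCl = (140 − 33) × 68.6 / (72 × 1.301) = 7340.2 / 93.67 ≈ 78.4 mL/min
Patient B: SCr = 306 / 88.4 = 3.462 mg/dL
Patient B: CrCl = (140 − 77) × 56.7 / (72 × 3.462) = 3572.1 / 249.26 ≈ 14.3 mL/min
|78.4 − 14.3| = 64.1 mL/min

64 mL/min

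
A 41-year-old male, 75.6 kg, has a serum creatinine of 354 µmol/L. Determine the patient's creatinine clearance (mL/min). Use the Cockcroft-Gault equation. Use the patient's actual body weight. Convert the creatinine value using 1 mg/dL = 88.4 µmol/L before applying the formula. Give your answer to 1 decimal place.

26.0 mL/min

SCr = 354 / 88.4 = 4.005 mg/dL
CrCl = (140 − 41) × 75.6 / (72 × 4.005) = 7484.4 / 288.36 ≈ 26.0 mL/min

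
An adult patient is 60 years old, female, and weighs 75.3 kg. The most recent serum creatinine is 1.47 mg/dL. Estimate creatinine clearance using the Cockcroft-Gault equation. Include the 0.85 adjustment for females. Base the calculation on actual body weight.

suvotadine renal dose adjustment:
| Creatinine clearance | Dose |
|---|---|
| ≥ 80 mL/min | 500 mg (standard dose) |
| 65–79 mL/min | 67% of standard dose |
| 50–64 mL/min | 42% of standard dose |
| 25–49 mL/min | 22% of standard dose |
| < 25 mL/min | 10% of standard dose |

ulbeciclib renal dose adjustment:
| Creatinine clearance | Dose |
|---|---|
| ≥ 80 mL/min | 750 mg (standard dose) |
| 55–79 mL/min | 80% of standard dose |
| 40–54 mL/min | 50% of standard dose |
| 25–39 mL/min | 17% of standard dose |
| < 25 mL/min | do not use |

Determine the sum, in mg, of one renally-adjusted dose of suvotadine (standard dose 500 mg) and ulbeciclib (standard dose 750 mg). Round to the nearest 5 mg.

CrCl = (140 − 60) × 75.3 / (72 × 1.47) × 0.85 = 6024.0 / 105.84 × 0.85 ≈ 48.4 mL/min
CrCl ≈ 48 mL/min.
suvotadine: 25–49 mL/min → 22% of 500 mg = 110 mg.
ulbeciclib: 40–54 mL/min → 50% of 750 mg = 375 mg.
Total = 110 + 375 = 485 mg.

485 mg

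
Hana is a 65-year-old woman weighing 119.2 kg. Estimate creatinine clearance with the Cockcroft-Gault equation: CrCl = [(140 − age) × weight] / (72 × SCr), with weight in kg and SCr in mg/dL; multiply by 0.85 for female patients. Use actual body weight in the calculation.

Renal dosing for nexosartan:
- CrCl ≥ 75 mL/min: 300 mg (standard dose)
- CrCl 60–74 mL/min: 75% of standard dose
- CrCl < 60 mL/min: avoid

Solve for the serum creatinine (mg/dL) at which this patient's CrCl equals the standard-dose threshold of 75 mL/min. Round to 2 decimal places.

1.41 mg/dL

Standard dose requires CrCl ≥ 75 mL/min.
Set (140 − 65) × 119.2 × 0.85 / (72 × SCr) = 75
SCr = (140 − 65) × 119.2 × 0.85 / (72 × 75) = 1.407 mg/dL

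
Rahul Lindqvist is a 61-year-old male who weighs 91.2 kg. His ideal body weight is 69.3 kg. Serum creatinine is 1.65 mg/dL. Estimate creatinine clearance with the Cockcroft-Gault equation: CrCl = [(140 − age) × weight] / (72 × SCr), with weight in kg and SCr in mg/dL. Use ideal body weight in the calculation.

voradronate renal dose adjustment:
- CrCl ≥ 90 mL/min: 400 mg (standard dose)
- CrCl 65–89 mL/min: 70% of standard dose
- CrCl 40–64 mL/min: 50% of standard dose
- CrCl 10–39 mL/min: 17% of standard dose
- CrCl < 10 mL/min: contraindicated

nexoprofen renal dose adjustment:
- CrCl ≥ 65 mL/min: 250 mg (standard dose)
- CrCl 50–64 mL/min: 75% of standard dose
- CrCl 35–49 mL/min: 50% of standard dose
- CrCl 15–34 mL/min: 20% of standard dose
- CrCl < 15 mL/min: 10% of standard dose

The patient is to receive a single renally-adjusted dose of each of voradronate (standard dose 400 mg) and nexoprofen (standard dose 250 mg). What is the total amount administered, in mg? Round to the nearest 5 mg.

325 mg

CrCl = (140 − 61) × 69.3 / (72 × 1.65) = 5474.7 / 118.80 ≈ 46.1 mL/min
CrCl ≈ 46 mL/min.
voradronate: 40–64 mL/min → 50% of 400 mg = 200 mg.
nexoprofen: 35–49 mL/min → 50% of 250 mg = 125 mg.
Total = 200 + 125 = 325 mg.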